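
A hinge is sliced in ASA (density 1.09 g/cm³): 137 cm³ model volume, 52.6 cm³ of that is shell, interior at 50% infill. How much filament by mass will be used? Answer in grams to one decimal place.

103.3 g

Infill region: 137 − 52.6 → 84.4 cm³.
Infill deposited: 0.50 × 84.4 → 42.2 cm³.
Total extruded = 52.6 + 42.2 = 94.8 cm³.
Mass = 94.8 × 1.09 = 103.332 g.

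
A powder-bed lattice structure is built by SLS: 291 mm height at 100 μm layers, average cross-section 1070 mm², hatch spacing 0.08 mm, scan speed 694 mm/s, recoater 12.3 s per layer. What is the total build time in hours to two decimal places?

Number of layers: 291 / 0.1 → 2910 (rounded up).
Per-layer scan distance = 1070 / 0.08 = 13375 mm.
Laser time per layer = 13375 / 694 = 19.2723 s.
Time per layer = 19.2723 + 12.3, so 31.5723 s.
Build time = 2910 × 31.5723 = 91875.393 s = 25.52 hours.

25.52 hours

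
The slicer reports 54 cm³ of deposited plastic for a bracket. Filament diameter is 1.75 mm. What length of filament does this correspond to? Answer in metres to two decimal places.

A = π r² = π × 0.875² = 2.4053 mm².
Length = 54 cm³ / 2.4053 mm² = 54000 / 2.4053 = 22450.42 mm = 22.45 m.

22.45 m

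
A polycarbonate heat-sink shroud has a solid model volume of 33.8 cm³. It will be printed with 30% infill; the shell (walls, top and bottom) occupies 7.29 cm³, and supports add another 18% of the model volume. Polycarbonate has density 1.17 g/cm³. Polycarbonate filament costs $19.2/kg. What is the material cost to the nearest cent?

Interior volume = 33.8 − 7.29, so 26.51 cm³.
Infill deposited: 0.30 × 26.51 → 7.953 cm³.
Support = 0.18 × 33.8, so 6.084 cm³.
Total extruded = 7.29 + 7.953 + 6.084, so 21.327 cm³.
Mass = 21.327 × 1.17 = 24.95259 g.
Cost = 24.95259 g / 1000 × $19.2/kg = $0.48.

$0.48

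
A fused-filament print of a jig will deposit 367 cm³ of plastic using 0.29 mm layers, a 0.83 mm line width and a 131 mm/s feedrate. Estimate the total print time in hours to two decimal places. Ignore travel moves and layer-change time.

3.23 hours

Extrusion cross-section = 0.29 × 0.83 = 0.2407 mm².
Toolpath length = 367 cm³ / 0.2407 mm² = 367000 / 0.2407 = 1524719.6 mm.
Extrusion time = 1524719.6 / 131 = 11639.1 s.
11639.1 s = 3.23 hours.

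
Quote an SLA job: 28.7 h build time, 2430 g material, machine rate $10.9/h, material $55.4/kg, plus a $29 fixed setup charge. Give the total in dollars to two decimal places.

Machine cost: 10.9 × 28.7 → $312.83.
Feedstock cost = 55.4 × 2430/1000 = $134.622.
Total = 312.83 + 134.622 + 29 = 476.452 ≈ $476.45.

$476.45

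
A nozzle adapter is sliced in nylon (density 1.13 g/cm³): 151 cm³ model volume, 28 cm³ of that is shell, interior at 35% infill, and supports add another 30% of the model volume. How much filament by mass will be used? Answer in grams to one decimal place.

Volume inside the shell = 151 − 28 = 123 cm³.
Deposited infill = 0.35 × 123, so 43.05 cm³.
Support = 0.30 × 151 = 45.3 cm³.
Deposited volume: 28 + 43.05 + 45.3 → 116.35 cm³.
Mass = 116.35 × 1.13, so 131.4755 g.

131.5 g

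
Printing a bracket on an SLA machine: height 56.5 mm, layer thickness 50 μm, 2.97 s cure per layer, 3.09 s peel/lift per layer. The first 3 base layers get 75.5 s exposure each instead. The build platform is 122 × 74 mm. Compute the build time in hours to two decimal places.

Layer count = ceil(56.5 / 0.05) = 1130.
Burn-in layers: 3 × (75.5 + 3.09) → 235.77 s.
Normal layers = 1127 × (2.97 + 3.09), so 6829.62 s.
Sum: 235.77 + 6829.62 = 7065.39 s → 1.96 hours.

1.96 hours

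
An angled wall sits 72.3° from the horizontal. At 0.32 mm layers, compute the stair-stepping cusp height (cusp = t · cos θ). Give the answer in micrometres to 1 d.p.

Cusp = layer height × cos(72.3°) = 0.32 × 0.3040 = 0.09728 mm = 97.3 μm.

97.3 μm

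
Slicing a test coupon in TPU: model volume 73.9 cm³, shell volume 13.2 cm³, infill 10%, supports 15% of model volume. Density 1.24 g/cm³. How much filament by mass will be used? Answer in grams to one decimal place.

37.6 g

Infill region: 73.9 − 13.2 → 60.7 cm³.
Infill deposited = 0.10 × 60.7 = 6.07 cm³.
Support: 0.15 × 73.9 → 11.085 cm³.
Total printed volume = 13.2 + 6.07 + 11.085, so 30.355 cm³.
Mass: 30.355 × 1.24 → 37.6402 g.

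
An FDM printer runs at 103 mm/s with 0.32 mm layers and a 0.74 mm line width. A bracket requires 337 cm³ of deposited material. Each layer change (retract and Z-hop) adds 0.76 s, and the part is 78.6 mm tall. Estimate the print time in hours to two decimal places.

3.89 hours

Extrusion cross-section: 0.32 × 0.74 → 0.2368 mm².
Toolpath length = 337 cm³ / 0.2368 mm² = 337000 / 0.2368 = 1423141.9 mm.
Time extruding: 1423141.9 / 103 → 13816.9 s.
Layer count = ceil(78.6 / 0.32) = 246.
Non-print overhead: 246 × 0.76 → 186.96 s.
Altogether 13816.9 + 186.96 = 14003.86 s, i.e. 3.89 hours.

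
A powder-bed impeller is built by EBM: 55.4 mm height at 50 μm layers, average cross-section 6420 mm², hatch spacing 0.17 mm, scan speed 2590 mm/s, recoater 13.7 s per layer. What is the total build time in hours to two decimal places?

8.70 hours

Number of layers: 55.4 / 0.05 → 1108 (rounded up).
Per-layer scan distance = 6420 / 0.17 = 37764.7 mm.
Scan time per layer = 37764.7 / 2590, so 14.581 s.
Layer cycle = 14.581 + 13.7 = 28.281 s.
Build time = 1108 × 28.281 = 31335.348 s = 8.70 hours.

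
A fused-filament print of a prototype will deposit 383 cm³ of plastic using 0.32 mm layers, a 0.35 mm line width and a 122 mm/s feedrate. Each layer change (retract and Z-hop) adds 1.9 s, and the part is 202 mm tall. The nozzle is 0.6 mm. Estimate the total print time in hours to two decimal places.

Extrusion cross-section = 0.32 × 0.35 = 0.112 mm².
Total extruded path = 383000/0.112 = 3419642.9 mm.
Time extruding: 3419642.9 / 122 → 28029.9 s.
Layers = ⌈202/0.32⌉ = 632.
Layer-change overhead: 632 × 1.9 → 1200.8 s.
Altogether 28029.9 + 1200.8 = 29230.7 s, i.e. 8.12 hours.

8.12 hours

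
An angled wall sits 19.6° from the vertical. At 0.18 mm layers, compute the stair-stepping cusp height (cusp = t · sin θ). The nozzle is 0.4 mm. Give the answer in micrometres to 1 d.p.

sin(19.6°) = 0.3355, so cusp = 0.18 × 0.3355 = 0.06039 mm → 60.4 μm.

60.4 μm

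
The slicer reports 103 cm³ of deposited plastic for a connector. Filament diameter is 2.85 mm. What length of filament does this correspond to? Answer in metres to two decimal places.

16.15 m

Cross-section of 2.85 mm filament: π·(2.85/2)² = 6.3794 mm².
Length = 103 cm³ / 6.3794 mm² = 103000 / 6.3794 = 16145.72 mm = 16.15 m.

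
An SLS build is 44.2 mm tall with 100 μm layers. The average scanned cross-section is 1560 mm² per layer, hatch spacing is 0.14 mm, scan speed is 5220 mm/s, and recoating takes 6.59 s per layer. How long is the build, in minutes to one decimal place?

64.3 minutes

Layer count = ceil(44.2 / 0.1) = 442.
Scan path per layer = 1560 / 0.14, so 11142.9 mm.
Laser time per layer = 11142.9 / 5220 = 2.1347 s.
Per-layer time = 2.1347 + 6.59, so 8.7247 s.
442 layers × 8.7247 s/layer = 3856.3174 s, i.e. 64.3 minutes.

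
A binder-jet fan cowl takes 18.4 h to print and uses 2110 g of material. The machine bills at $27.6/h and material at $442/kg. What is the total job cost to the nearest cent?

$1440.46

Machine-time cost: 27.6 × 18.4 → $507.84.
Material cost = 442 × 2110/1000 = $932.62.
Job cost: 507.84 + 932.62 = $1440.46.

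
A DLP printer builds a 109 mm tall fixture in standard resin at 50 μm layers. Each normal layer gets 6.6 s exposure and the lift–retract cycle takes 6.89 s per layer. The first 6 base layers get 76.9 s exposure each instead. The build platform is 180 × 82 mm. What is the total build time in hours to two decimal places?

8.29 hours

Layers = ⌈109/0.05⌉ = 2180.
Base layers = 6 × (76.9 + 6.89) = 502.74 s.
Remaining layers = 2174 × (6.6 + 6.89) = 29327.26 s.
Sum: 502.74 + 29327.26 = 29830 s → 8.29 hours.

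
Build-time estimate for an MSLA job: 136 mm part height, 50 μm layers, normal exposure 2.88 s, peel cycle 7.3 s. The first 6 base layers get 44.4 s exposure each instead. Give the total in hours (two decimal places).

7.76 hours

Number of layers: 136 / 0.05 → 2720 (rounded up).
Burn-in layers = 6 × (44.4 + 7.3), so 310.2 s.
Remaining layers = 2714 × (2.88 + 7.3), so 27628.52 s.
Total = 310.2 + 27628.52 = 27938.72 s = 7.76 hours.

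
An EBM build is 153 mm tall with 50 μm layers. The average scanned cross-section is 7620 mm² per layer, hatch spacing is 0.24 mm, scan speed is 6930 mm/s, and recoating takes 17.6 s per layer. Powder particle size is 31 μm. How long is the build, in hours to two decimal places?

18.85 hours

Layer count = ceil(153 / 0.05) = 3060.
Scan path per layer = 7620 / 0.24 = 31750 mm.
Scan time per layer = 31750 / 6930, so 4.5815 s.
Time per layer = 4.5815 + 17.6, so 22.1815 s.
Build time = 3060 × 22.1815 = 67875.39 s = 18.85 hours.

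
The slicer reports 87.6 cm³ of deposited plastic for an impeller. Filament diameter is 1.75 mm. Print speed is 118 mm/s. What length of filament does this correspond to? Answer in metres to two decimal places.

36.42 m

Cross-section of 1.75 mm filament: π·(1.75/2)² = 2.4053 mm².
Length = 87.6 cm³ / 2.4053 mm² = 87600 / 2.4053 = 36419.57 mm = 36.42 m.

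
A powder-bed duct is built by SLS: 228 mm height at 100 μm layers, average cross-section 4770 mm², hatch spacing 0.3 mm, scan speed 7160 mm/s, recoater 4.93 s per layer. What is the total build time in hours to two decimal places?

Number of layers: 228 / 0.1 → 2280 (rounded up).
Hatch length per layer: 4770 / 0.3 → 15900 mm.
Scan time per layer: 15900 / 7160 → 2.2207 s.
Per-layer time = 2.2207 + 4.93 = 7.1507 s.
Build time = 2280 × 7.1507 = 16303.596 s = 4.53 hours.

4.53 hours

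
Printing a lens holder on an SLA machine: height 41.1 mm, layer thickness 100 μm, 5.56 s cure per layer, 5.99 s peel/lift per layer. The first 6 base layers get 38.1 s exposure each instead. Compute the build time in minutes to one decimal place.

Number of layers: 41.1 / 0.1 → 411 (rounded up).
Burn-in layers: 6 × (38.1 + 5.99) → 264.54 s.
Normal layers = 405 × (5.56 + 5.99), so 4677.75 s.
Total = 264.54 + 4677.75 = 4942.29 s = 82.4 minutes.

82.4 minutes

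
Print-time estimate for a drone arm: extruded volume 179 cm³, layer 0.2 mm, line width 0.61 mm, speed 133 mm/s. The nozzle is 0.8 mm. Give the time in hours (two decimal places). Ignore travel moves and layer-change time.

3.06 hours

Line area: 0.2 × 0.61 → 0.122 mm².
Total extruded path = 179000/0.122 = 1467213.1 mm.
Time extruding = 1467213.1 / 133, so 11031.7 s.
Converting: 11031.7 s = 3.06 hours.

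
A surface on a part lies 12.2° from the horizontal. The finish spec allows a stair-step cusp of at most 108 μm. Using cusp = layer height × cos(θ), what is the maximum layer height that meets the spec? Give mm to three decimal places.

0.110 mm

t = h_c / cos θ = 0.108 / 0.9774 = 0.110 mm.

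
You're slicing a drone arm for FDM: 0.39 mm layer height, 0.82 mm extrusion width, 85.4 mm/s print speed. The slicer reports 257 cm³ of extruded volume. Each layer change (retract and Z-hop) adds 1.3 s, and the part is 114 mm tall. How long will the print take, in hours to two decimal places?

Bead cross-section: 0.39 × 0.82 → 0.3198 mm².
Total extruded path = 257000/0.3198 = 803627.3 mm.
Extrusion time: 803627.3 / 85.4 → 9410.2 s.
Number of layers: 114 / 0.39 → 293 (rounded up).
Z-hop total = 293 × 1.3, so 380.9 s.
Altogether 9410.2 + 380.9 = 9791.1 s, i.e. 2.72 hours.

2.72 hours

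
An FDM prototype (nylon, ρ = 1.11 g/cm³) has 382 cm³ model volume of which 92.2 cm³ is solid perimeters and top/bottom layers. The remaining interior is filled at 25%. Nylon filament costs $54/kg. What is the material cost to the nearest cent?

$9.87

Interior volume = 382 − 92.2, so 289.8 cm³.
Infill volume = 0.25 × 289.8 = 72.45 cm³.
Total printed volume = 92.2 + 72.45 = 164.65 cm³.
Mass = 164.65 × 1.11, so 182.7615 g.
Cost = 182.7615 g / 1000 × $54/kg = $9.87.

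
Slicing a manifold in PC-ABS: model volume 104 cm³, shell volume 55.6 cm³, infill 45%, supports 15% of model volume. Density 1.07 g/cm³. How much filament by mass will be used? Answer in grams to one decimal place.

99.5 g

Infill region = 104 − 55.6, so 48.4 cm³.
Infill volume = 0.45 × 48.4, so 21.78 cm³.
Support = 0.15 × 104, so 15.6 cm³.
Total extruded = 55.6 + 21.78 + 15.6, so 92.98 cm³.
Mass = 92.98 × 1.07, so 99.4886 g.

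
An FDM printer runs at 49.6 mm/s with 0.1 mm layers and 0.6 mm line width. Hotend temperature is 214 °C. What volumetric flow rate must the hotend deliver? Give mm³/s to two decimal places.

2.98

Extrusion cross-section = 0.1 × 0.6, so 0.06 mm².
Volumetric flow = 49.6 × 0.06 = 2.98 mm³/s.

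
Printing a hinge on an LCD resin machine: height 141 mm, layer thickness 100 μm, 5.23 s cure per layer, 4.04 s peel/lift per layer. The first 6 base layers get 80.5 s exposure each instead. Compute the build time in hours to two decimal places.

3.76 hours

Layers = ⌈141/0.1⌉ = 1410.
Burn-in layers = 6 × (80.5 + 4.04), so 507.24 s.
Remaining layers: 1404 × (5.23 + 4.04) → 13015.08 s.
Sum: 507.24 + 13015.08 = 13522.32 s → 3.76 hours.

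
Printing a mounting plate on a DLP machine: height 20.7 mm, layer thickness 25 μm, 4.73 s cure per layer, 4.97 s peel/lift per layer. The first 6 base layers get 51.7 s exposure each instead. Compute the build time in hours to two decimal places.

Layers = ⌈20.7/0.025⌉ = 828.
Bottom layers = 6 × (51.7 + 4.97), so 340.02 s.
Normal layers: 822 × (4.73 + 4.97) → 7973.4 s.
Sum: 340.02 + 7973.4 = 8313.42 s → 2.31 hours.

2.31 hours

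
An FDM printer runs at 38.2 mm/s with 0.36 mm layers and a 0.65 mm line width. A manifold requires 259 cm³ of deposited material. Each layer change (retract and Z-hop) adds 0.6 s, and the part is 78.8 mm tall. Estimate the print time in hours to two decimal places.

Bead cross-section = 0.36 × 0.65, so 0.234 mm².
Total extruded path = 259000/0.234 = 1106837.6 mm.
Time extruding: 1106837.6 / 38.2 → 28974.8 s.
Layer count = ceil(78.8 / 0.36) = 219.
Non-print overhead = 219 × 0.6, so 131.4 s.
Total = 28974.8 + 131.4 = 29106.2 s = 8.09 hours.

8.09 hours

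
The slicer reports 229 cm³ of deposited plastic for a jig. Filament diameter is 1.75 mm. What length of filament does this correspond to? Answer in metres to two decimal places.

A = π r² = π × 0.875² = 2.4053 mm².
L = 229000 mm³ / 2.4053 mm² = 95206.42 mm, i.e. 95.21 m.

95.21 m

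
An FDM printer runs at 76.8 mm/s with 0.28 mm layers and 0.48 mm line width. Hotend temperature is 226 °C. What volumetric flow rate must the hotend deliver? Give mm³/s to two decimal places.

Bead cross-section = 0.28 × 0.48, so 0.1344 mm².
Q = v·A = 76.8 × 0.1344 = 10.32 mm³/s.

10.32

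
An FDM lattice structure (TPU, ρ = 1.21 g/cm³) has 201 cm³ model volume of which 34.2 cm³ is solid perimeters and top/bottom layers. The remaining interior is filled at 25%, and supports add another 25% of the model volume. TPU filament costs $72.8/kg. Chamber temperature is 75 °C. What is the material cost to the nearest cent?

Volume inside the shell: 201 − 34.2 → 166.8 cm³.
Infill deposited = 0.25 × 166.8, so 41.7 cm³.
Support: 0.25 × 201 → 50.25 cm³.
Total extruded = 34.2 + 41.7 + 50.25 = 126.15 cm³.
Mass = 126.15 × 1.21 = 152.6415 g.
Cost = 152.6415 g / 1000 × $72.8/kg = $11.11.

$11.11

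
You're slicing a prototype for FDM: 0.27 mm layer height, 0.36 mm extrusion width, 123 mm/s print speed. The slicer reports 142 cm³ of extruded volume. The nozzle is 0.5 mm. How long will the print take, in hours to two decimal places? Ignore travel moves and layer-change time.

3.30 hours

Extrusion cross-section = 0.27 × 0.36 = 0.0972 mm².
Total extruded path = 142000/0.0972 = 1460905.3 mm.
Time extruding: 1460905.3 / 123 → 11877.3 s.
In the requested units: 11877.3 s = 3.30 hours.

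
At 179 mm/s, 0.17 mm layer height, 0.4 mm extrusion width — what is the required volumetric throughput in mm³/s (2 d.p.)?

A = 0.17 × 0.4, so 0.068 mm².
Q = v·A = 179 × 0.068 = 12.17 mm³/s.

12.17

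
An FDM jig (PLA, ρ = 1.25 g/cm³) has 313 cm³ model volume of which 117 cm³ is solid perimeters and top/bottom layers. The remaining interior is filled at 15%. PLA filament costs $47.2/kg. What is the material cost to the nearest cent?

$8.64

Interior volume = 313 − 117 = 196 cm³.
Infill volume = 0.15 × 196 = 29.4 cm³.
Total extruded = 117 + 29.4, so 146.4 cm³.
Mass = 146.4 × 1.25 = 183 g.
At $47.2/kg: 183/1000 × 47.2 = $8.64.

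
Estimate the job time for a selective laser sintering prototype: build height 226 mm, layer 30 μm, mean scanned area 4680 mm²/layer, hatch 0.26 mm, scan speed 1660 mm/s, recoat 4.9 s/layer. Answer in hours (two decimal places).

Layer count = ceil(226 / 0.03) = 7534.
Scan path per layer = 4680 / 0.26, so 18000 mm.
Per-layer scan time = 18000 / 1660 = 10.8434 s.
Per-layer time = 10.8434 + 4.9, so 15.7434 s.
Build time = 7534 × 15.7434 = 118610.7756 s = 32.95 hours.

32.95 hours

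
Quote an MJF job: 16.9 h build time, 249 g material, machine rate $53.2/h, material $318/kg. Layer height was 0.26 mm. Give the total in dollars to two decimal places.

Machine-time cost = 53.2 × 16.9 = $899.08.
Material charge: 318 × 249/1000 → $79.182.
Job cost: 899.08 + 79.182 = 978.262 ≈ $978.26.

$978.26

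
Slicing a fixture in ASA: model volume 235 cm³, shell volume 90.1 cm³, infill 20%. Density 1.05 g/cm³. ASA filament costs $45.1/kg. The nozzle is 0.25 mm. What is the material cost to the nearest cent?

$5.64

Infill region: 235 − 90.1 → 144.9 cm³.
Infill volume: 0.20 × 144.9 → 28.98 cm³.
Total extruded = 90.1 + 28.98 = 119.08 cm³.
Mass = 119.08 × 1.05, so 125.034 g.
Cost = 125.034 g / 1000 × $45.1/kg = $5.64.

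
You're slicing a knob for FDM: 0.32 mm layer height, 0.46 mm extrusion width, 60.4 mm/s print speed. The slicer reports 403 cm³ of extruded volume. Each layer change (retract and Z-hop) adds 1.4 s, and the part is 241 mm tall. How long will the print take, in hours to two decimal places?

12.88 hours

Line area: 0.32 × 0.46 → 0.1472 mm².
Toolpath length = 403 cm³ / 0.1472 mm² = 403000 / 0.1472 = 2737771.7 mm.
Time extruding = 2737771.7 / 60.4 = 45327.3 s.
Layer count = ceil(241 / 0.32) = 754.
Non-print overhead: 754 × 1.4 → 1055.6 s.
Altogether 45327.3 + 1055.6 = 46382.9 s, i.e. 12.88 hours.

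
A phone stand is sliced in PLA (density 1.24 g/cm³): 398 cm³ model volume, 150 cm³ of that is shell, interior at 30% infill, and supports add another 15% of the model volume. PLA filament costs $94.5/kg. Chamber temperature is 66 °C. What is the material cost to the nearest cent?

$33.29

Interior volume: 398 − 150 → 248 cm³.
Deposited infill = 0.30 × 248 = 74.4 cm³.
Support = 0.15 × 398, so 59.7 cm³.
Total extruded = 150 + 74.4 + 59.7 = 284.1 cm³.
Mass = 284.1 × 1.24 = 352.284 g.
At $94.5/kg: 352.284/1000 × 94.5 = $33.29.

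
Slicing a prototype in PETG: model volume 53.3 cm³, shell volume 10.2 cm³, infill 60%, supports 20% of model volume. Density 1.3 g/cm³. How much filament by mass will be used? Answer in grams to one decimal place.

Volume inside the shell = 53.3 − 10.2, so 43.1 cm³.
Infill volume = 0.60 × 43.1, so 25.86 cm³.
Support: 0.20 × 53.3 → 10.66 cm³.
Total extruded: 10.2 + 25.86 + 10.66 → 46.72 cm³.
Mass = 46.72 × 1.3 = 60.736 g.

60.7 g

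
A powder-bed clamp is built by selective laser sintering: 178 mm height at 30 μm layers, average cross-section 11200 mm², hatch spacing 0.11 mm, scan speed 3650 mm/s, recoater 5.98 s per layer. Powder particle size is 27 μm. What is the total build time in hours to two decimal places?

55.84 hours

Layer count = ceil(178 / 0.03) = 5934.
Per-layer scan distance = 11200 / 0.11 = 101818.2 mm.
Scan time per layer = 101818.2 / 3650, so 27.8954 s.
Layer cycle = 27.8954 + 5.98, so 33.8754 s.
Total: 5934 × 33.8754 s = 201016.6236 s → 55.84 hours.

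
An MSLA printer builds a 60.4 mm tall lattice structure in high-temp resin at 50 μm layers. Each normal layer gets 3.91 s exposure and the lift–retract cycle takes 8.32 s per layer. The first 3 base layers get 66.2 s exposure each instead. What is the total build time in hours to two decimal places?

4.16 hours

Number of layers: 60.4 / 0.05 → 1208 (rounded up).
Burn-in layers = 3 × (66.2 + 8.32) = 223.56 s.
Regular layers = 1205 × (3.91 + 8.32), so 14737.15 s.
Sum: 223.56 + 14737.15 = 14960.71 s → 4.16 hours.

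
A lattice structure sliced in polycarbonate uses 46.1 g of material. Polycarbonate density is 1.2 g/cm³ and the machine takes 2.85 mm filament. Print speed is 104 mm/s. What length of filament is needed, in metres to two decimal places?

Extruded volume: 46.1/1.2 = 38.4167 cm³ (38416.7 mm³).
A = π r² = π × 1.425² = 6.3794 mm².
L = V/A = 38416.7/6.3794 = 6021.99 mm → 6.02 m.

6.02 m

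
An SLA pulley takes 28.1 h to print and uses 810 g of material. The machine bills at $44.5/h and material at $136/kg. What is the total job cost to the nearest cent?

$1360.61

Time charge: 44.5 × 28.1 → $1250.45.
Material charge = 136 × 810/1000, so $110.16.
Total = 1250.45 + 110.16 = $1360.61.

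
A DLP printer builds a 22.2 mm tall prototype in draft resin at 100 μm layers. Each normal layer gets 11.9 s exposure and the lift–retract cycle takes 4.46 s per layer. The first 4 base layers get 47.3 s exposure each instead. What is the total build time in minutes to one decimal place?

Number of layers: 22.2 / 0.1 → 222 (rounded up).
Base layers = 4 × (47.3 + 4.46) = 207.04 s.
Normal layers = 218 × (11.9 + 4.46), so 3566.48 s.
Total = 207.04 + 3566.48 = 3773.52 s = 62.9 minutes.

62.9 minutes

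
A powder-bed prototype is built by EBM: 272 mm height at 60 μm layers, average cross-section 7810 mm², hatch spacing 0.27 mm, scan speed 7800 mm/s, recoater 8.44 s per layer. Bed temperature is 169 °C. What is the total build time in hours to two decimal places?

Layer count = ceil(272 / 0.06) = 4534.
Scan path per layer = 7810 / 0.27 = 28925.9 mm.
Per-layer scan time = 28925.9 / 7800, so 3.7084 s.
Time per layer: 3.7084 + 8.44 → 12.1484 s.
Total: 4534 × 12.1484 s = 55080.8456 s → 15.30 hours.

15.30 hours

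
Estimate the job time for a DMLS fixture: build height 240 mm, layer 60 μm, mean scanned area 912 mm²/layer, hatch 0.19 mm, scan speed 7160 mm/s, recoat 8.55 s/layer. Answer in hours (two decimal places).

Number of layers: 240 / 0.06 → 4000 (rounded up).
Per-layer scan distance = 912 / 0.19, so 4800 mm.
Per-layer scan time = 4800 / 7160, so 0.6704 s.
Layer cycle = 0.6704 + 8.55, so 9.2204 s.
Total: 4000 × 9.2204 s = 36881.6 s → 10.24 hours.

10.24 hours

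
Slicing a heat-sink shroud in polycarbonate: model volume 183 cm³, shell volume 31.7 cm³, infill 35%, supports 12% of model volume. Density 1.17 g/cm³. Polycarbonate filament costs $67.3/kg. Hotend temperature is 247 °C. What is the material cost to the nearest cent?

Interior volume: 183 − 31.7 → 151.3 cm³.
Deposited infill = 0.35 × 151.3 = 52.955 cm³.
Support = 0.12 × 183 = 21.96 cm³.
Deposited volume: 31.7 + 52.955 + 21.96 → 106.615 cm³.
Mass = 106.615 × 1.17, so 124.73955 g.
Cost = 124.73955 g / 1000 × $67.3/kg = $8.39.

$8.39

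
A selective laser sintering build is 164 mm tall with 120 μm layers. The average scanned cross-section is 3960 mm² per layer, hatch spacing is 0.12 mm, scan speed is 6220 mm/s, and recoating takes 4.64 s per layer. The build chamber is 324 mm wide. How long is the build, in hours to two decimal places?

Number of layers: 164 / 0.12 → 1367 (rounded up).
Per-layer scan distance: 3960 / 0.12 → 33000 mm.
Scan time per layer = 33000 / 6220 = 5.3055 s.
Time per layer = 5.3055 + 4.64 = 9.9455 s.
Total: 1367 × 9.9455 s = 13595.4985 s → 3.78 hours.

3.78 hours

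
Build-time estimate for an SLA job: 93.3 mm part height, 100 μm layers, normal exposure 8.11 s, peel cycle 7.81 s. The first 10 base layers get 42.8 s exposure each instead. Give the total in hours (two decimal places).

Layer count = ceil(93.3 / 0.1) = 933.
Burn-in layers = 10 × (42.8 + 7.81), so 506.1 s.
Remaining layers: 923 × (8.11 + 7.81) → 14694.16 s.
Total = 506.1 + 14694.16 = 15200.26 s = 4.22 hours.

4.22 hours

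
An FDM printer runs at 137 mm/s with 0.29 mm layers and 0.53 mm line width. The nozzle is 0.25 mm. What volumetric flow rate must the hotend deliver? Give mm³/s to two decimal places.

Bead cross-section: 0.29 × 0.53 → 0.1537 mm².
Volumetric flow = 137 × 0.1537 = 21.06 mm³/s.

21.06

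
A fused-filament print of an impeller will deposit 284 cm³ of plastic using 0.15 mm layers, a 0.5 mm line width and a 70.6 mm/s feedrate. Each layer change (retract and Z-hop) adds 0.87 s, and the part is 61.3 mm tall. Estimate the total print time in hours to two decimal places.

Line area = 0.15 × 0.5 = 0.075 mm².
Path length: 284000 mm³ / 0.075 mm² → 3786666.7 mm.
Extrusion time = 3786666.7 / 70.6, so 53635.5 s.
Layers = ⌈61.3/0.15⌉ = 409.
Non-print overhead: 409 × 0.87 → 355.83 s.
Altogether 53635.5 + 355.83 = 53991.33 s, i.e. 15.00 hours.

15.00 hours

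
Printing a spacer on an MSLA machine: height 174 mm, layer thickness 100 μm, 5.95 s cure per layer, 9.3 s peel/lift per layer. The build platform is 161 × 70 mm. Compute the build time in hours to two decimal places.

7.37 hours

Number of layers: 174 / 0.1 → 1740 (rounded up).
Each layer takes: 5.95 + 9.3 → 15.25 s.
Total = 1740 × 15.25 = 26535 s = 7.37 hours.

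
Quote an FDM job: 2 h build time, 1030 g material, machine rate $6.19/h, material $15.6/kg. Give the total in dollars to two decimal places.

$28.45

Machine cost: 6.19 × 2 → $12.38.
Material charge: 15.6 × 1030/1000 → $16.068.
Total = 12.38 + 16.068 = 28.448 ≈ $28.45.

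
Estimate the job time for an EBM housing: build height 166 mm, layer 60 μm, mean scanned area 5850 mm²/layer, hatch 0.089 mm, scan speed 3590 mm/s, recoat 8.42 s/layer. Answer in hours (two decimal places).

Number of layers: 166 / 0.06 → 2767 (rounded up).
Scan path per layer = 5850 / 0.089, so 65730.3 mm.
Beam time per layer: 65730.3 / 3590 → 18.3093 s.
Time per layer = 18.3093 + 8.42 = 26.7293 s.
2767 layers × 26.7293 s/layer = 73959.9731 s, i.e. 20.54 hours.

20.54 hours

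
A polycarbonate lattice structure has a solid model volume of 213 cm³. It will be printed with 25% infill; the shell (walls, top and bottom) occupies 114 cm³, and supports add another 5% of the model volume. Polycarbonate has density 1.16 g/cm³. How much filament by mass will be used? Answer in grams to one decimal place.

173.3 g

Interior volume: 213 − 114 → 99 cm³.
Infill deposited = 0.25 × 99, so 24.75 cm³.
Support = 0.05 × 213 = 10.65 cm³.
Total printed volume = 114 + 24.75 + 10.65, so 149.4 cm³.
Mass: 149.4 × 1.16 → 173.304 g.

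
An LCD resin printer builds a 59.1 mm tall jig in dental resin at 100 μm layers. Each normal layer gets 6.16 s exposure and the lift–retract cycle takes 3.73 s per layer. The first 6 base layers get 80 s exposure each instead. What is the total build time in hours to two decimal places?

1.75 hours

Number of layers: 59.1 / 0.1 → 591 (rounded up).
Burn-in layers = 6 × (80 + 3.73), so 502.38 s.
Regular layers = 585 × (6.16 + 3.73), so 5785.65 s.
Total = 502.38 + 5785.65 = 6288.03 s = 1.75 hours.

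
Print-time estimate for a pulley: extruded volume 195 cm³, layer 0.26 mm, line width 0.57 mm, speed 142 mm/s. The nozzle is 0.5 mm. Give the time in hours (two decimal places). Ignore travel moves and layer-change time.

2.57 hours

Line area = 0.26 × 0.57 = 0.1482 mm².
Toolpath length = 195 cm³ / 0.1482 mm² = 195000 / 0.1482 = 1315789.5 mm.
Time extruding = 1315789.5 / 142, so 9266.1 s.
9266.1 s = 2.57 hours.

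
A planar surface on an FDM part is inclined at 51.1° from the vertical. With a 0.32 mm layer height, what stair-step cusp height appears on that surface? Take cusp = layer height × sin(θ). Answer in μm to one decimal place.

249.0 μm

h_c = t·sin θ = 0.32 × 0.7782 = 0.249024 mm (249.0 μm).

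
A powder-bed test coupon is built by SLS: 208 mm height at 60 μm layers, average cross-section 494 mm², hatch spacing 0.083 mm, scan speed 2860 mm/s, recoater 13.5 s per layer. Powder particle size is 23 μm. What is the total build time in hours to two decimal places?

Number of layers: 208 / 0.06 → 3467 (rounded up).
Scan path per layer = 494 / 0.083 = 5951.8 mm.
Per-layer scan time: 5951.8 / 2860 → 2.081 s.
Time per layer = 2.081 + 13.5 = 15.581 s.
3467 layers × 15.581 s/layer = 54019.327 s, i.e. 15.01 hours.

15.01 hours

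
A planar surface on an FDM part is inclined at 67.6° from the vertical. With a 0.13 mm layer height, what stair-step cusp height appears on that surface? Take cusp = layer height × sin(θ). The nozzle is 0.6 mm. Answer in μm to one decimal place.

120.2 μm

h_c = t·sin θ = 0.13 × 0.9245 = 0.120185 mm (120.2 μm).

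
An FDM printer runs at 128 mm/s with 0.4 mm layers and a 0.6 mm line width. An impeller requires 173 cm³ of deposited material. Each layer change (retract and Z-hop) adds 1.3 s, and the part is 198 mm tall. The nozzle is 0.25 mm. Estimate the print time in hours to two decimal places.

Extrusion cross-section: 0.4 × 0.6 → 0.24 mm².
Total extruded path = 173000/0.24 = 720833.3 mm.
Time extruding = 720833.3 / 128, so 5631.5 s.
Layer count = ceil(198 / 0.4) = 495.
Layer-change overhead = 495 × 1.3, so 643.5 s.
Altogether 5631.5 + 643.5 = 6275 s, i.e. 1.74 hours.

1.74 hours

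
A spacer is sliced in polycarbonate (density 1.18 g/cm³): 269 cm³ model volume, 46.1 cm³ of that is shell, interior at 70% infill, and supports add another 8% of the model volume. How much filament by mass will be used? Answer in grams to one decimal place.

Infill region = 269 − 46.1 = 222.9 cm³.
Infill deposited: 0.70 × 222.9 → 156.03 cm³.
Support = 0.08 × 269, so 21.52 cm³.
Total printed volume: 46.1 + 156.03 + 21.52 → 223.65 cm³.
Mass = 223.65 × 1.18 = 263.907 g.

263.9 g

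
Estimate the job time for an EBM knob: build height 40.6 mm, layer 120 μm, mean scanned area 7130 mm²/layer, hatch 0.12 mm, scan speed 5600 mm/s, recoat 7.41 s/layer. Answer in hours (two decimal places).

Layers = ⌈40.6/0.12⌉ = 339.
Per-layer scan distance = 7130 / 0.12 = 59416.7 mm.
Scan time per layer: 59416.7 / 5600 → 10.6101 s.
Per-layer time: 10.6101 + 7.41 → 18.0201 s.
Total: 339 × 18.0201 s = 6108.8139 s → 1.70 hours.

1.70 hours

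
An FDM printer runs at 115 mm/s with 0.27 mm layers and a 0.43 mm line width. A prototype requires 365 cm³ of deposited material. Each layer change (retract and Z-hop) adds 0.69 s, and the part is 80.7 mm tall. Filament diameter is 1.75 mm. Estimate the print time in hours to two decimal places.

7.65 hours

Extrusion cross-section = 0.27 × 0.43, so 0.1161 mm².
Total extruded path = 365000/0.1161 = 3143841.5 mm.
Extrusion time = 3143841.5 / 115 = 27337.8 s.
Number of layers: 80.7 / 0.27 → 299 (rounded up).
Non-print overhead: 299 × 0.69 → 206.31 s.
Altogether 27337.8 + 206.31 = 27544.11 s, i.e. 7.65 hours.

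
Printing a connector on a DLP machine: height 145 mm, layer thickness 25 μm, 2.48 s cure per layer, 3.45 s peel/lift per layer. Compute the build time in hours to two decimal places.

Layers = ⌈145/0.025⌉ = 5800.
Cycle time = 2.48 + 3.45, so 5.93 s.
Total = 5800 × 5.93 = 34394 s = 9.55 hours.

9.55 hours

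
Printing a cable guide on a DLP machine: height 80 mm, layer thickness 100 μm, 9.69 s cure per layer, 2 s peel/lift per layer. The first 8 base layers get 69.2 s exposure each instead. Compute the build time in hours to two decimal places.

2.73 hours

Layers = ⌈80/0.1⌉ = 800.
Bottom layers = 8 × (69.2 + 2) = 569.6 s.
Normal layers = 792 × (9.69 + 2), so 9258.48 s.
Sum: 569.6 + 9258.48 = 9828.08 s → 2.73 hours.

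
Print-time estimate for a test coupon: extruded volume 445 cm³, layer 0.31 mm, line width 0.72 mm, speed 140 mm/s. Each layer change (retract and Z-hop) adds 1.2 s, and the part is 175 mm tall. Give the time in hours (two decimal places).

4.14 hours

Extrusion cross-section = 0.31 × 0.72 = 0.2232 mm².
Toolpath length = 445 cm³ / 0.2232 mm² = 445000 / 0.2232 = 1993727.6 mm.
Extrusion time: 1993727.6 / 140 → 14240.9 s.
Number of layers: 175 / 0.31 → 565 (rounded up).
Non-print overhead = 565 × 1.2, so 678 s.
Altogether 14240.9 + 678 = 14918.9 s, i.e. 4.14 hours.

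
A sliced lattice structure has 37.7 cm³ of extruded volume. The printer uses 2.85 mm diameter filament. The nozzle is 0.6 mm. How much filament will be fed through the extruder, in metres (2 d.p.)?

5.91 m

Cross-section of 2.85 mm filament: π·(2.85/2)² = 6.3794 mm².
Length = 37.7 cm³ / 6.3794 mm² = 37700 / 6.3794 = 5909.65 mm = 5.91 m.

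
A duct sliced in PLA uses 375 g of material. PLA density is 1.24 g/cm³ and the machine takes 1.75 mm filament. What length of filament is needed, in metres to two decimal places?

Extruded volume: 375/1.24 = 302.4194 cm³ (302419.4 mm³).
Cross-section of 1.75 mm filament: π·(1.75/2)² = 2.4053 mm².
L = V/A = 302419.4/2.4053 = 125730.43 mm → 125.73 m.

125.73 m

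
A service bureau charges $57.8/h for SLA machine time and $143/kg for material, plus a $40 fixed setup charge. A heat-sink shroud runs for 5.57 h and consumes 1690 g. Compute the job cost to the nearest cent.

$603.62

Machine-time cost = 57.8 × 5.57 = $321.946.
Feedstock cost: 143 × 1690/1000 → $241.67.
Adding setup: 321.946 + 241.67 + 40 → 603.616 ≈ $603.62.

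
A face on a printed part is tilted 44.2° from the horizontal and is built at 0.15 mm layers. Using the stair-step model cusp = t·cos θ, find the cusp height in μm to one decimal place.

107.5 μm

cos(44.2°) = 0.7169, so cusp = 0.15 × 0.7169 = 0.107535 mm → 107.5 μm.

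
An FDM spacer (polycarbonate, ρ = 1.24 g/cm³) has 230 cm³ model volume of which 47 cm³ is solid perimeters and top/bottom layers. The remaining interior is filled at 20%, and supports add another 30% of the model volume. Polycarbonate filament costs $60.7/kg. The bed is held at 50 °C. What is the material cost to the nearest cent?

$11.49

Volume inside the shell = 230 − 47, so 183 cm³.
Infill deposited = 0.20 × 183 = 36.6 cm³.
Support = 0.30 × 230 = 69 cm³.
Total printed volume = 47 + 36.6 + 69, so 152.6 cm³.
Mass = 152.6 × 1.24 = 189.224 g.
At $60.7/kg: 189.224/1000 × 60.7 = $11.49.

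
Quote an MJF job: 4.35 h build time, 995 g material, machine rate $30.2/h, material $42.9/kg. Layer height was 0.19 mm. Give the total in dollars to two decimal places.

Machine-time cost = 30.2 × 4.35 = $131.37.
Material cost = 42.9 × 995/1000 = $42.6855.
Job cost: 131.37 + 42.6855 = 174.0555 ≈ $174.06.

$174.06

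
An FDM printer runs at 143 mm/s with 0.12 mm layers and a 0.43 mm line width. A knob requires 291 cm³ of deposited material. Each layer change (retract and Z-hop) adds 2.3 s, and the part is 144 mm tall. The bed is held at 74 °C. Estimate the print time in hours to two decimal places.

11.72 hours

Bead cross-section: 0.12 × 0.43 → 0.0516 mm².
Total extruded path = 291000/0.0516 = 5639534.9 mm.
Extrusion time = 5639534.9 / 143 = 39437.3 s.
Layer count = ceil(144 / 0.12) = 1200.
Z-hop total: 1200 × 2.3 → 2760 s.
Altogether 39437.3 + 2760 = 42197.3 s, i.e. 11.72 hours.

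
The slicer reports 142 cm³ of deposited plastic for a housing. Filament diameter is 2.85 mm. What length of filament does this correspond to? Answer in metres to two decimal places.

22.26 m

A = π r² = π × 1.425² = 6.3794 mm².
Length = 142 cm³ / 6.3794 mm² = 142000 / 6.3794 = 22259.15 mm = 22.26 m.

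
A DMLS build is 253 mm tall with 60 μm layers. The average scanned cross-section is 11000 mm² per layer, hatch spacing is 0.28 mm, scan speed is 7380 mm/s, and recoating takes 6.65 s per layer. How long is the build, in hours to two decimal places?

14.03 hours

Number of layers: 253 / 0.06 → 4217 (rounded up).
Per-layer scan distance = 11000 / 0.28, so 39285.7 mm.
Scan time per layer = 39285.7 / 7380, so 5.3233 s.
Per-layer time: 5.3233 + 6.65 → 11.9733 s.
4217 layers × 11.9733 s/layer = 50491.4061 s, i.e. 14.03 hours.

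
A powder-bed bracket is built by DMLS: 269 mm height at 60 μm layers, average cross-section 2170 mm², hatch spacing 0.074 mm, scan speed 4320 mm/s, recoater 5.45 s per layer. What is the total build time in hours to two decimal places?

15.24 hours

Layer count = ceil(269 / 0.06) = 4484.
Hatch length per layer = 2170 / 0.074, so 29324.3 mm.
Scan time per layer = 29324.3 / 4320 = 6.788 s.
Layer cycle = 6.788 + 5.45, so 12.238 s.
4484 layers × 12.238 s/layer = 54875.192 s, i.e. 15.24 hours.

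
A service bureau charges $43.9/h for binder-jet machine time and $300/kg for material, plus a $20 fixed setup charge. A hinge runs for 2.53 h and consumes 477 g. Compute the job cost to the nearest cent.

$274.17

Machine-time cost = 43.9 × 2.53 = $111.067.
Feedstock cost = 300 × 477/1000, so $143.10.
Total = 111.067 + 143.10 + 20 = 274.167 ≈ $274.17.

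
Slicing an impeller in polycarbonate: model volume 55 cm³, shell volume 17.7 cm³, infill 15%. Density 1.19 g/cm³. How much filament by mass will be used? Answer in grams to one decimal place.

27.7 g

Volume inside the shell: 55 − 17.7 → 37.3 cm³.
Infill deposited = 0.15 × 37.3 = 5.595 cm³.
Total printed volume: 17.7 + 5.595 → 23.295 cm³.
Mass = 23.295 × 1.19 = 27.72105 g.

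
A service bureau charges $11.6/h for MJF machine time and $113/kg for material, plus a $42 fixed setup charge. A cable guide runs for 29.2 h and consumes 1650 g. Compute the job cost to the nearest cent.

Machine cost: 11.6 × 29.2 → $338.72.
Material charge = 113 × 1650/1000, so $186.45.
Total = 338.72 + 186.45 + 42 = $567.17.

$567.17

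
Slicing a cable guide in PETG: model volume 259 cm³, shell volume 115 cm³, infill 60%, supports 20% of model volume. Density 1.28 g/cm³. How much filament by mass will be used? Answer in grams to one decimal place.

324.1 g

Interior volume: 259 − 115 → 144 cm³.
Infill deposited = 0.60 × 144 = 86.4 cm³.
Support = 0.20 × 259 = 51.8 cm³.
Total printed volume = 115 + 86.4 + 51.8 = 253.2 cm³.
Mass: 253.2 × 1.28 → 324.096 g.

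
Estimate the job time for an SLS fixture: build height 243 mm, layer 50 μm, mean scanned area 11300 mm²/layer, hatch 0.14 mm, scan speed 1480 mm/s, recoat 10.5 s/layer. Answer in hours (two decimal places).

87.80 hours

Layer count = ceil(243 / 0.05) = 4860.
Per-layer scan distance = 11300 / 0.14, so 80714.3 mm.
Scan time per layer = 80714.3 / 1480 = 54.5367 s.
Layer cycle = 54.5367 + 10.5 = 65.0367 s.
4860 layers × 65.0367 s/layer = 316078.362 s, i.e. 87.80 hours.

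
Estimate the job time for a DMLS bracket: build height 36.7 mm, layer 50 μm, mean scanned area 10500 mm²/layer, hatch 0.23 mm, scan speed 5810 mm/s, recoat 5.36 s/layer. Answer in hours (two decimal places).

Layer count = ceil(36.7 / 0.05) = 734.
Scan path per layer = 10500 / 0.23, so 45652.2 mm.
Laser time per layer: 45652.2 / 5810 → 7.8575 s.
Per-layer time = 7.8575 + 5.36 = 13.2175 s.
734 layers × 13.2175 s/layer = 9701.645 s, i.e. 2.69 hours.

2.69 hours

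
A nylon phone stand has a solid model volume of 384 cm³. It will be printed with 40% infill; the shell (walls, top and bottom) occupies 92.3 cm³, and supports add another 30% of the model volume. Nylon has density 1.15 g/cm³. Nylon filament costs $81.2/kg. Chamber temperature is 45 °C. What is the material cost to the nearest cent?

Interior volume: 384 − 92.3 → 291.7 cm³.
Infill volume: 0.40 × 291.7 → 116.68 cm³.
Support = 0.30 × 384, so 115.2 cm³.
Total extruded = 92.3 + 116.68 + 115.2 = 324.18 cm³.
Mass = 324.18 × 1.15, so 372.807 g.
Cost = 372.807 g / 1000 × $81.2/kg = $30.27.

$30.27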